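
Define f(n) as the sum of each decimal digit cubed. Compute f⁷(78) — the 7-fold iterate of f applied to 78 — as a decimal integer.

78 → 7³ + 8³ = 855
855 → 8³ + 5³ + 5³ = 762
762 → 7³ + 6³ + 2³ = 567
567 → 5³ + 6³ + 7³ = 684
684 → 6³ + 8³ + 4³ = 792
792 → 7³ + 9³ + 2³ = 1080
1080 → 1³ + 0³ + 8³ + 0³ = 513

513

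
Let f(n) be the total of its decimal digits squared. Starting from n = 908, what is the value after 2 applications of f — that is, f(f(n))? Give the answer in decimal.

42

908 → 9² + 0² + 8² = 81 + 0 + 64 = 145
145 → 1² + 4² + 5² = 1 + 16 + 25 = 42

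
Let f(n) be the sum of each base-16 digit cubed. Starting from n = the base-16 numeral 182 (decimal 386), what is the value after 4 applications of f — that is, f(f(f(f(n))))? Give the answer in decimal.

2729

386 = (1,8,2)_16 → 1³ + 8³ + 2³ = 1 + 512 + 8 = 521
521 = (2,0,9)_16 → 2³ + 0³ + 9³ = 8 + 0 + 729 = 737
737 = (2,14,1)_16 → 2³ + 14³ + 1³ = 8 + 2744 + 1 = 2753
2753 = (10,12,1)_16 → 10³ + 12³ + 1³ = 1000 + 1728 + 1 = 2729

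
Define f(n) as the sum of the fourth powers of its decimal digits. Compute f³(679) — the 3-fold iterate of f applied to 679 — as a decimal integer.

6834

679 → 6⁴ + 7⁴ + 9⁴ = 10258
10258 → 1⁴ + 0⁴ + 2⁴ + 5⁴ + 8⁴ = 4738
4738 → 4⁴ + 7⁴ + 3⁴ + 8⁴ = 6834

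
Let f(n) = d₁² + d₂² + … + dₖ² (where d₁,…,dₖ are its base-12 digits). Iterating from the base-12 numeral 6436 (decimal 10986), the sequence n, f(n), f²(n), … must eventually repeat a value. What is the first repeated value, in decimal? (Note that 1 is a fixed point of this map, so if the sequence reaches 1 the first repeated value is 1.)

10986 = (6,4,3,6)_12 → 6² + 4² + 3² + 6² = 36 + 16 + 9 + 36 = 97
97 = (8,1)_12 → 8² + 1² = 64 + 1 = 65
65 = (5,5)_12 → 5² + 5² = 25 + 25 = 50
50 = (4,2)_12 → 4² + 2² = 16 + 4 = 20
20 = (1,8)_12 → 1² + 8² = 1 + 64 = 65  — 65 already appeared earlier.

65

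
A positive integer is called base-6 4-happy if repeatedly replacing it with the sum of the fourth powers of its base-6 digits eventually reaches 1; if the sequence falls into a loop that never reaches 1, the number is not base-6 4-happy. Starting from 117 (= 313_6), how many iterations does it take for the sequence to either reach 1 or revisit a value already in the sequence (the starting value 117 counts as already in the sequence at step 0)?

117 = (3,1,3)_6 → 163
163 = (4,3,1)_6 → 338
338 = (1,3,2,2)_6 → 114
114 = (3,1,0)_6 → 82
82 = (2,1,4)_6 → 273
273 = (1,1,3,3)_6 → 164
164 = (4,3,2)_6 → 353
353 = (1,3,4,5)_6 → 963
963 = (4,2,4,3)_6 → 609
609 = (2,4,5,3)_6 → 978
978 = (4,3,1,0)_6 → 338  — 338 repeats.
That took 11 steps.

11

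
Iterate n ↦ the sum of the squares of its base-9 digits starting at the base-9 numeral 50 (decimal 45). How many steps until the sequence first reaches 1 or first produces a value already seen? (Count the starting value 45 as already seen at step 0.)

5

45 = (5,0)_9 → 5² + 0² = 25 + 0 = 25
25 = (2,7)_9 → 2² + 7² = 4 + 49 = 53
53 = (5,8)_9 → 5² + 8² = 25 + 64 = 89
89 = (1,0,8)_9 → 1² + 0² + 8² = 1 + 0 + 64 = 65
65 = (7,2)_9 → 7² + 2² = 49 + 4 = 53  — 53 repeats.
That took 5 steps.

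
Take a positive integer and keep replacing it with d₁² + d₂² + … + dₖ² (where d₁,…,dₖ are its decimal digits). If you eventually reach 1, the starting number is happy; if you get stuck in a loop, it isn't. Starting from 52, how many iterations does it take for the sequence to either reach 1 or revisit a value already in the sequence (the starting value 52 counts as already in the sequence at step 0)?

52 → 29
29 → 85
85 → 89
89 → 145
145 → 42
42 → 20
20 → 4
4 → 16
16 → 37
37 → 58
58 → 89  — 89 repeats.
That took 11 steps.

11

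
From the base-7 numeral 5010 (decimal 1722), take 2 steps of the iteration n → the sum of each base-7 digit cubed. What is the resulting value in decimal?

72

1722 = (5,0,1,0)_7 → 5³ + 0³ + 1³ + 0³ = 125 + 0 + 1 + 0 = 126
126 = (2,4,0)_7 → 2³ + 4³ + 0³ = 8 + 64 + 0 = 72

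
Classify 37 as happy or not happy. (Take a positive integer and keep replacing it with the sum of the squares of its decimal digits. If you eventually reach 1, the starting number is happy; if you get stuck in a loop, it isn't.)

not happy

37 → 3² + 7² = 58
58 → 5² + 8² = 89
89 → 8² + 9² = 145
145 → 1² + 4² + 5² = 42
42 → 4² + 2² = 20
20 → 2² + 0² = 4
4 → 4² = 16
16 → 1² + 6² = 37  — 37 already seen; the sequence cycles without reaching 1.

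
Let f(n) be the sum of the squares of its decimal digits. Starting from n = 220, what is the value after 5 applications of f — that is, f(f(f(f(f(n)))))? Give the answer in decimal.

220 → 2² + 2² + 0² = 4 + 4 + 0 = 8
8 → 8² = 64
64 → 6² + 4² = 36 + 16 = 52
52 → 5² + 2² = 25 + 4 = 29
29 → 2² + 9² = 4 + 81 = 85

85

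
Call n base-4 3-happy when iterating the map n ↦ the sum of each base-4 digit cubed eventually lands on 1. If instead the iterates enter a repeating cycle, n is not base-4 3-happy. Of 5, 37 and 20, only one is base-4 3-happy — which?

37

5: 5 → 2 → 8 → 8  — repeats 8 (not base-4 3-happy)
37: 37 → 10 → 16 → 1  — reaches 1 (base-4 3-happy)
20: 20 → 2 → 8 → 8  — repeats 8 (not base-4 3-happy)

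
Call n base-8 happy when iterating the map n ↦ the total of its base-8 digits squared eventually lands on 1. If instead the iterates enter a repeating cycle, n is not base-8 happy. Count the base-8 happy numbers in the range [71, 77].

2

71: 71 → 50 → 40 → 25 → 10 → 5 → 25  — not base-8 happy
72: 72 → 2 → 4 → 16 → 4  — not base-8 happy
73: 73 → 3 → 9 → 2 → 4 → 16 → 4  — not base-8 happy
74: 74 → 6 → 36 → 32 → 16 → 4 → 16  — not base-8 happy
75: 75 → 11 → 10 → 5 → 25 → 10  — not base-8 happy
76: 76 → 18 → 8 → 1  — base-8 happy
77: 77 → 27 → 18 → 8 → 1  — base-8 happy
base-8 happy: 76, 77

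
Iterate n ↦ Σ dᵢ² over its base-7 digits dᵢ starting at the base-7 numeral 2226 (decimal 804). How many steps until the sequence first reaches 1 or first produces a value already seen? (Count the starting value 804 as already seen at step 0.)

8

804 = (2,2,2,6)_7 → 2² + 2² + 2² + 6² = 4 + 4 + 4 + 36 = 48
48 = (6,6)_7 → 6² + 6² = 36 + 36 = 72
72 = (1,3,2)_7 → 1² + 3² + 2² = 1 + 9 + 4 = 14
14 = (2,0)_7 → 2² + 0² = 4 + 0 = 4
4 = (4)_7 → 4² = 16
16 = (2,2)_7 → 2² + 2² = 4 + 4 = 8
8 = (1,1)_7 → 1² + 1² = 1 + 1 = 2
2 = (2)_7 → 2² = 4  — 4 repeats.
That took 8 steps.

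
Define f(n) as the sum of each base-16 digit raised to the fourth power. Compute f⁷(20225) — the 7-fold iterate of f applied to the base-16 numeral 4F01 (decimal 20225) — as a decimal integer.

20225 = (4,15,0,1)_16 → 4⁴ + 15⁴ + 0⁴ + 1⁴ = 50882
50882 = (12,6,12,2)_16 → 12⁴ + 6⁴ + 12⁴ + 2⁴ = 42784
42784 = (10,7,2,0)_16 → 10⁴ + 7⁴ + 2⁴ + 0⁴ = 12417
12417 = (3,0,8,1)_16 → 3⁴ + 0⁴ + 8⁴ + 1⁴ = 4178
4178 = (1,0,5,2)_16 → 1⁴ + 0⁴ + 5⁴ + 2⁴ = 642
642 = (2,8,2)_16 → 2⁴ + 8⁴ + 2⁴ = 4128
4128 = (1,0,2,0)_16 → 1⁴ + 0⁴ + 2⁴ + 0⁴ = 17

17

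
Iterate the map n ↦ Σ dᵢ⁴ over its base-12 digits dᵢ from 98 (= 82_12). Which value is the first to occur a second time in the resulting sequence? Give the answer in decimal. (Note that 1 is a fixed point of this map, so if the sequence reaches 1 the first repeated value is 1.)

98 = (8,2)_12 → 4112
4112 = (2,4,6,8)_12 → 5664
5664 = (3,3,4,0)_12 → 418
418 = (2,10,10)_12 → 20016
20016 = (11,7,0,0)_12 → 17042
17042 = (9,10,4,2)_12 → 16833
16833 = (9,8,10,9)_12 → 27218
27218 = (1,3,9,0,2)_12 → 6659
6659 = (3,10,2,11)_12 → 24738
24738 = (1,2,3,9,6)_12 → 7955
7955 = (4,7,2,11)_12 → 17314
17314 = (10,0,2,10)_12 → 20016  — 20016 already appeared earlier.

20016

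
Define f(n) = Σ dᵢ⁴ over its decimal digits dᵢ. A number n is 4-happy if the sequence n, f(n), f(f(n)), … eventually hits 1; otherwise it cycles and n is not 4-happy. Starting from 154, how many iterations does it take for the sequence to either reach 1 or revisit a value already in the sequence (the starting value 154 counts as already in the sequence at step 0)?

3

154 → 1⁴ + 5⁴ + 4⁴ = 1 + 625 + 256 = 882
882 → 8⁴ + 8⁴ + 2⁴ = 4096 + 4096 + 16 = 8208
8208 → 8⁴ + 2⁴ + 0⁴ + 8⁴ = 4096 + 16 + 0 + 4096 = 8208  — 8208 repeats.
That took 3 steps.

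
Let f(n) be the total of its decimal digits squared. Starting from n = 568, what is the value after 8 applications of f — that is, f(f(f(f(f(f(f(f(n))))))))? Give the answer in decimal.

58

568 → 5² + 6² + 8² = 125
125 → 1² + 2² + 5² = 30
30 → 3² + 0² = 9
9 → 9² = 81
81 → 8² + 1² = 65
65 → 6² + 5² = 61
61 → 6² + 1² = 37
37 → 3² + 7² = 58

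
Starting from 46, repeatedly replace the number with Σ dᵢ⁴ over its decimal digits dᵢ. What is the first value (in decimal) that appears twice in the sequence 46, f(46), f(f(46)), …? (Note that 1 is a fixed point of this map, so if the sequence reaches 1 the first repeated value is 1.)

8208

46 → 4⁴ + 6⁴ = 256 + 1296 = 1552
1552 → 1⁴ + 5⁴ + 5⁴ + 2⁴ = 1 + 625 + 625 + 16 = 1267
1267 → 1⁴ + 2⁴ + 6⁴ + 7⁴ = 1 + 16 + 1296 + 2401 = 3714
3714 → 3⁴ + 7⁴ + 1⁴ + 4⁴ = 81 + 2401 + 1 + 256 = 2739
2739 → 2⁴ + 7⁴ + 3⁴ + 9⁴ = 16 + 2401 + 81 + 6561 = 9059
9059 → 9⁴ + 0⁴ + 5⁴ + 9⁴ = 6561 + 0 + 625 + 6561 = 13747
13747 → 1⁴ + 3⁴ + 7⁴ + 4⁴ + 7⁴ = 1 + 81 + 2401 + 256 + 2401 = 5140
5140 → 5⁴ + 1⁴ + 4⁴ + 0⁴ = 625 + 1 + 256 + 0 = 882
882 → 8⁴ + 8⁴ + 2⁴ = 4096 + 4096 + 16 = 8208
8208 → 8⁴ + 2⁴ + 0⁴ + 8⁴ = 4096 + 16 + 0 + 4096 = 8208  — 8208 already appeared earlier.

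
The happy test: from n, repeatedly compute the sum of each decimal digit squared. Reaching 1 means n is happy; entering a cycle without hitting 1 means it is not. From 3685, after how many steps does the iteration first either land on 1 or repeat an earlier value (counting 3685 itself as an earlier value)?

12

3685 → 3² + 6² + 8² + 5² = 134
134 → 1² + 3² + 4² = 26
26 → 2² + 6² = 40
40 → 4² + 0² = 16
16 → 1² + 6² = 37
37 → 3² + 7² = 58
58 → 5² + 8² = 89
89 → 8² + 9² = 145
145 → 1² + 4² + 5² = 42
42 → 4² + 2² = 20
20 → 2² + 0² = 4
4 → 4² = 16  — 16 repeats.
That took 12 steps.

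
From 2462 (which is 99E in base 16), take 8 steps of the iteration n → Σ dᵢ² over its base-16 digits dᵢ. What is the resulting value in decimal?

2462 = (9,9,14)_16 → 358
358 = (1,6,6)_16 → 73
73 = (4,9)_16 → 97
97 = (6,1)_16 → 37
37 = (2,5)_16 → 29
29 = (1,13)_16 → 170
170 = (10,10)_16 → 200
200 = (12,8)_16 → 208

208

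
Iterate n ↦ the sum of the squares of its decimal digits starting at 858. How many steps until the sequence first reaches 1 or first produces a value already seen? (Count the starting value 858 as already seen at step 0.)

858 → 8² + 5² + 8² = 153
153 → 1² + 5² + 3² = 35
35 → 3² + 5² = 34
34 → 3² + 4² = 25
25 → 2² + 5² = 29
29 → 2² + 9² = 85
85 → 8² + 5² = 89
89 → 8² + 9² = 145
145 → 1² + 4² + 5² = 42
42 → 4² + 2² = 20
20 → 2² + 0² = 4
4 → 4² = 16
16 → 1² + 6² = 37
37 → 3² + 7² = 58
58 → 5² + 8² = 89  — 89 repeats.
That took 15 steps.

15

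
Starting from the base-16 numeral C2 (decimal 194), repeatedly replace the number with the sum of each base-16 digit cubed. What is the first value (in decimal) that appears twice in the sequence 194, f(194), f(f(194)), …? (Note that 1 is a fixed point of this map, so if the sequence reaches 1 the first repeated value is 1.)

2729

194 = (12,2)_16 → 12³ + 2³ = 1736
1736 = (6,12,8)_16 → 6³ + 12³ + 8³ = 2456
2456 = (9,9,8)_16 → 9³ + 9³ + 8³ = 1970
1970 = (7,11,2)_16 → 7³ + 11³ + 2³ = 1682
1682 = (6,9,2)_16 → 6³ + 9³ + 2³ = 953
953 = (3,11,9)_16 → 3³ + 11³ + 9³ = 2087
2087 = (8,2,7)_16 → 8³ + 2³ + 7³ = 863
863 = (3,5,15)_16 → 3³ + 5³ + 15³ = 3527
3527 = (13,12,7)_16 → 13³ + 12³ + 7³ = 4268
4268 = (1,0,10,12)_16 → 1³ + 0³ + 10³ + 12³ = 2729
2729 = (10,10,9)_16 → 10³ + 10³ + 9³ = 2729  — 2729 already appeared earlier.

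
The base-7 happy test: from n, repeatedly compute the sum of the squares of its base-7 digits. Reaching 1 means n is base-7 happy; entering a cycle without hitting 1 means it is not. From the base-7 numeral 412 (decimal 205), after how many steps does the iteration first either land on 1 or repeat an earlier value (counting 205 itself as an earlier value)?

205 = (4,1,2)_7 → 4² + 1² + 2² = 16 + 1 + 4 = 21
21 = (3,0)_7 → 3² + 0² = 9 + 0 = 9
9 = (1,2)_7 → 1² + 2² = 1 + 4 = 5
5 = (5)_7 → 5² = 25
25 = (3,4)_7 → 3² + 4² = 9 + 16 = 25  — 25 repeats.
That took 5 steps.

5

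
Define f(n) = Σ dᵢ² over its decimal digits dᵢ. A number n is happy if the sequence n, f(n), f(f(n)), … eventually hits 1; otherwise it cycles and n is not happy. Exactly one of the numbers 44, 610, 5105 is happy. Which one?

44: 44 → 32 → 13 → 10 → 1  — reaches 1 (happy)
610: 610 → 37 → 58 → 89 → 145 → 42 → 20 → 4 → 16 → 37  — repeats 37 (not happy)
5105: 5105 → 51 → 26 → 40 → 16 → 37 → 58 → 89 → 145 → 42 → 20 → 4 → 16  — repeats 16 (not happy)

44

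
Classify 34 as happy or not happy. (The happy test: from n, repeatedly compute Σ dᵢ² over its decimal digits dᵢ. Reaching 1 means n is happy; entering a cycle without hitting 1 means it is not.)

34 → 3² + 4² = 25
25 → 2² + 5² = 29
29 → 2² + 9² = 85
85 → 8² + 5² = 89
89 → 8² + 9² = 145
145 → 1² + 4² + 5² = 42
42 → 4² + 2² = 20
20 → 2² + 0² = 4
4 → 4² = 16
16 → 1² + 6² = 37
37 → 3² + 7² = 58
58 → 5² + 8² = 89  — 89 already seen; the sequence cycles without reaching 1.

not happy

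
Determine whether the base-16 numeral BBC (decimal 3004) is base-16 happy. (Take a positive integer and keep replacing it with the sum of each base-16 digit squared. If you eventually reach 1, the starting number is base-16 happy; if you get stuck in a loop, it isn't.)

not base-16 happy

3004 = (11,11,12)_16 → 11² + 11² + 12² = 121 + 121 + 144 = 386
386 = (1,8,2)_16 → 1² + 8² + 2² = 1 + 64 + 4 = 69
69 = (4,5)_16 → 4² + 5² = 16 + 25 = 41
41 = (2,9)_16 → 2² + 9² = 4 + 81 = 85
85 = (5,5)_16 → 5² + 5² = 25 + 25 = 50
50 = (3,2)_16 → 3² + 2² = 9 + 4 = 13
13 = (13)_16 → 13² = 169
169 = (10,9)_16 → 10² + 9² = 100 + 81 = 181
181 = (11,5)_16 → 11² + 5² = 121 + 25 = 146
146 = (9,2)_16 → 9² + 2² = 81 + 4 = 85  — 85 already seen; the sequence cycles without reaching 1.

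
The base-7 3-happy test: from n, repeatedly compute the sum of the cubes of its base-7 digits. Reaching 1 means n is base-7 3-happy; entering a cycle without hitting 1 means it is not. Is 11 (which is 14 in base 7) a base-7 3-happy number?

not base-7 3-happy

11 = (1,4)_7 → 1³ + 4³ = 65
65 = (1,2,2)_7 → 1³ + 2³ + 2³ = 17
17 = (2,3)_7 → 2³ + 3³ = 35
35 = (5,0)_7 → 5³ + 0³ = 125
125 = (2,3,6)_7 → 2³ + 3³ + 6³ = 251
251 = (5,0,6)_7 → 5³ + 0³ + 6³ = 341
341 = (6,6,5)_7 → 6³ + 6³ + 5³ = 557
557 = (1,4,2,4)_7 → 1³ + 4³ + 2³ + 4³ = 137
137 = (2,5,4)_7 → 2³ + 5³ + 4³ = 197
197 = (4,0,1)_7 → 4³ + 0³ + 1³ = 65  — 65 already seen; the sequence cycles without reaching 1.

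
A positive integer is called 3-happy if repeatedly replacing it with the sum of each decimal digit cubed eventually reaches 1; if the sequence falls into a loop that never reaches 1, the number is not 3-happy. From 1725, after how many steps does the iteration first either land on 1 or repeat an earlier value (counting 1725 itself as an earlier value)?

8

1725 → 1³ + 7³ + 2³ + 5³ = 477
477 → 4³ + 7³ + 7³ = 750
750 → 7³ + 5³ + 0³ = 468
468 → 4³ + 6³ + 8³ = 792
792 → 7³ + 9³ + 2³ = 1080
1080 → 1³ + 0³ + 8³ + 0³ = 513
513 → 5³ + 1³ + 3³ = 153
153 → 1³ + 5³ + 3³ = 153  — 153 repeats.
That took 8 steps.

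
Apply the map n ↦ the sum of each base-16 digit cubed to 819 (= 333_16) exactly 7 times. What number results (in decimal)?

819 = (3,3,3)_16 → 3³ + 3³ + 3³ = 81
81 = (5,1)_16 → 5³ + 1³ = 126
126 = (7,14)_16 → 7³ + 14³ = 3087
3087 = (12,0,15)_16 → 12³ + 0³ + 15³ = 5103
5103 = (1,3,14,15)_16 → 1³ + 3³ + 14³ + 15³ = 6147
6147 = (1,8,0,3)_16 → 1³ + 8³ + 0³ + 3³ = 540
540 = (2,1,12)_16 → 2³ + 1³ + 12³ = 1737

1737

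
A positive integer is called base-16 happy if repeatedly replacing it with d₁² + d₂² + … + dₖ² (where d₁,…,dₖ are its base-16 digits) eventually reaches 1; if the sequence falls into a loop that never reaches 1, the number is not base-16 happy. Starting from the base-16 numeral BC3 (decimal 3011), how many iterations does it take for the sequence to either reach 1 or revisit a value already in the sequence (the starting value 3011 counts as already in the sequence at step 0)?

3011 = (11,12,3)_16 → 11² + 12² + 3² = 274
274 = (1,1,2)_16 → 1² + 1² + 2² = 6
6 = (6)_16 → 6² = 36
36 = (2,4)_16 → 2² + 4² = 20
20 = (1,4)_16 → 1² + 4² = 17
17 = (1,1)_16 → 1² + 1² = 2
2 = (2)_16 → 2² = 4
4 = (4)_16 → 4² = 16
16 = (1,0)_16 → 1² + 0² = 1  — reached 1.
That took 9 steps.

9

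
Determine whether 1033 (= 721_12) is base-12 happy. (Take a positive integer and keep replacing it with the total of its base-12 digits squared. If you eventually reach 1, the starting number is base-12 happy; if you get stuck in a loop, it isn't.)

1033 = (7,2,1)_12 → 7² + 2² + 1² = 54
54 = (4,6)_12 → 4² + 6² = 52
52 = (4,4)_12 → 4² + 4² = 32
32 = (2,8)_12 → 2² + 8² = 68
68 = (5,8)_12 → 5² + 8² = 89
89 = (7,5)_12 → 7² + 5² = 74
74 = (6,2)_12 → 6² + 2² = 40
40 = (3,4)_12 → 3² + 4² = 25
25 = (2,1)_12 → 2² + 1² = 5
5 = (5)_12 → 5² = 25  — 25 already seen; the sequence cycles without reaching 1.

not base-12 happy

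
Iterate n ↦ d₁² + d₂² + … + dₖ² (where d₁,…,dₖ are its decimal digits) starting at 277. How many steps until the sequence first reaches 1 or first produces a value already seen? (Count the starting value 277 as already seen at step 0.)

277 → 102
102 → 5
5 → 25
25 → 29
29 → 85
85 → 89
89 → 145
145 → 42
42 → 20
20 → 4
4 → 16
16 → 37
37 → 58
58 → 89  — 89 repeats.
That took 14 steps.

14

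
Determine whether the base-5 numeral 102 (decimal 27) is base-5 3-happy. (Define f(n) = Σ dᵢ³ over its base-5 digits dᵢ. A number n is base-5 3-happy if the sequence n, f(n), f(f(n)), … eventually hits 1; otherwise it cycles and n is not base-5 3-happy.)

not base-5 3-happy

27 = (1,0,2)_5 → 1³ + 0³ + 2³ = 9
9 = (1,4)_5 → 1³ + 4³ = 65
65 = (2,3,0)_5 → 2³ + 3³ + 0³ = 35
35 = (1,2,0)_5 → 1³ + 2³ + 0³ = 9  — 9 already seen; the sequence cycles without reaching 1.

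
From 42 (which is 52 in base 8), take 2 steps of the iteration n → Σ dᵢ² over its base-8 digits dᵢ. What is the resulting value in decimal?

42 = (5,2)_8 → 5² + 2² = 29
29 = (3,5)_8 → 3² + 5² = 34

34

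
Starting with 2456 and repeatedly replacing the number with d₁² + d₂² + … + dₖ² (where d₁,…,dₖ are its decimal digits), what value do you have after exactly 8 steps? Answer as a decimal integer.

42

2456 → 2² + 4² + 5² + 6² = 81
81 → 8² + 1² = 65
65 → 6² + 5² = 61
61 → 6² + 1² = 37
37 → 3² + 7² = 58
58 → 5² + 8² = 89
89 → 8² + 9² = 145
145 → 1² + 4² + 5² = 42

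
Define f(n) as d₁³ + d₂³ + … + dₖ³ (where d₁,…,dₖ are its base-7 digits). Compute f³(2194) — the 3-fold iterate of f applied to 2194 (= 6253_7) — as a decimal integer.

244

2194 = (6,2,5,3)_7 → 6³ + 2³ + 5³ + 3³ = 376
376 = (1,0,4,5)_7 → 1³ + 0³ + 4³ + 5³ = 190
190 = (3,6,1)_7 → 3³ + 6³ + 1³ = 244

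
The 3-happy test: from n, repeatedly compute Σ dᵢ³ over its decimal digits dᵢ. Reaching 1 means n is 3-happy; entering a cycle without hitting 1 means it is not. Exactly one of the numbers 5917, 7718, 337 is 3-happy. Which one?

5917

5917: 5917 → 1198 → 1243 → 100 → 1  — reaches 1 (3-happy)
7718: 7718 → 1199 → 1460 → 281 → 521 → 134 → 92 → 737 → 713 → 371 → 371  — repeats 371 (not 3-happy)
337: 337 → 397 → 1099 → 1459 → 919 → 1459  — repeats 1459 (not 3-happy)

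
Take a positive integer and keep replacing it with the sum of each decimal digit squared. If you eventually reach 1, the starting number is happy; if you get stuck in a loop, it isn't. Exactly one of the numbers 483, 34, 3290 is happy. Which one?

483: 483 → 89 → 145 → 42 → 20 → 4 → 16 → 37 → 58 → 89  — repeats 89 (not happy)
34: 34 → 25 → 29 → 85 → 89 → 145 → 42 → 20 → 4 → 16 → 37 → 58 → 89  — repeats 89 (not happy)
3290: 3290 → 94 → 97 → 130 → 10 → 1  — reaches 1 (happy)

3290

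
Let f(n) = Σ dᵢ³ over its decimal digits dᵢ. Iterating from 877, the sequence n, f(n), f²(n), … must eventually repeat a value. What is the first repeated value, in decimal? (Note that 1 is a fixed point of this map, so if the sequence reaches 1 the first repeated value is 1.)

1

877 → 1198
1198 → 1243
1243 → 100
100 → 1  — reached the fixed point 1.
1 → 1, so 1 is the first repeated value.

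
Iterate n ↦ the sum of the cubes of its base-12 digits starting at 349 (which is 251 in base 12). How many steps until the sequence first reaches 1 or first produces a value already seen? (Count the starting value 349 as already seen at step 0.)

12

349 = (2,5,1)_12 → 134
134 = (11,2)_12 → 1339
1339 = (9,3,7)_12 → 1099
1099 = (7,7,7)_12 → 1029
1029 = (7,1,9)_12 → 1073
1073 = (7,5,5)_12 → 593
593 = (4,1,5)_12 → 190
190 = (1,3,10)_12 → 1028
1028 = (7,1,8)_12 → 856
856 = (5,11,4)_12 → 1520
1520 = (10,6,8)_12 → 1728
1728 = (1,0,0,0)_12 → 1  — reached 1.
That took 12 steps.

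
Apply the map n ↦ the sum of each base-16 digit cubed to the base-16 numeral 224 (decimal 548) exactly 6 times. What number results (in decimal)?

548 = (2,2,4)_16 → 2³ + 2³ + 4³ = 80
80 = (5,0)_16 → 5³ + 0³ = 125
125 = (7,13)_16 → 7³ + 13³ = 2540
2540 = (9,14,12)_16 → 9³ + 14³ + 12³ = 5201
5201 = (1,4,5,1)_16 → 1³ + 4³ + 5³ + 1³ = 191
191 = (11,15)_16 → 11³ + 15³ = 4706

4706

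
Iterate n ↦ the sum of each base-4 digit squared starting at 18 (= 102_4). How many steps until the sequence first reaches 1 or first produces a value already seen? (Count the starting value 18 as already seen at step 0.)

18 = (1,0,2)_4 → 5
5 = (1,1)_4 → 2
2 = (2)_4 → 4
4 = (1,0)_4 → 1  — reached 1.
That took 4 steps.

4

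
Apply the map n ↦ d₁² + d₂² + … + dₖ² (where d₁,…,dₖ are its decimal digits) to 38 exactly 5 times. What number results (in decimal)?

38 → 3² + 8² = 9 + 64 = 73
73 → 7² + 3² = 49 + 9 = 58
58 → 5² + 8² = 25 + 64 = 89
89 → 8² + 9² = 64 + 81 = 145
145 → 1² + 4² + 5² = 1 + 16 + 25 = 42

42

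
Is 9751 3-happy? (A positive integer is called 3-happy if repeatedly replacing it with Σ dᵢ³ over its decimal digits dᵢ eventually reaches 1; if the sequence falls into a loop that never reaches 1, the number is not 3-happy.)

3-happy

9751 → 9³ + 7³ + 5³ + 1³ = 729 + 343 + 125 + 1 = 1198
1198 → 1³ + 1³ + 9³ + 8³ = 1 + 1 + 729 + 512 = 1243
1243 → 1³ + 2³ + 4³ + 3³ = 1 + 8 + 64 + 27 = 100
100 → 1³ + 0³ + 0³ = 1 + 0 + 0 = 1  — reached 1.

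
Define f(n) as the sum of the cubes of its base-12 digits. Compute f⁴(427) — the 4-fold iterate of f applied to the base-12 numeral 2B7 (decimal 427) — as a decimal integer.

427 = (2,11,7)_12 → 1682
1682 = (11,8,2)_12 → 1851
1851 = (1,0,10,3)_12 → 1028
1028 = (7,1,8)_12 → 856

856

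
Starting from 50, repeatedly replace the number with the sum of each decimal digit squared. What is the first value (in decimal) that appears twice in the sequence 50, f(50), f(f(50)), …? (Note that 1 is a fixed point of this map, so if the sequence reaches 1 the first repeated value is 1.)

89

50 → 5² + 0² = 25
25 → 2² + 5² = 29
29 → 2² + 9² = 85
85 → 8² + 5² = 89
89 → 8² + 9² = 145
145 → 1² + 4² + 5² = 42
42 → 4² + 2² = 20
20 → 2² + 0² = 4
4 → 4² = 16
16 → 1² + 6² = 37
37 → 3² + 7² = 58
58 → 5² + 8² = 89  — 89 already appeared earlier.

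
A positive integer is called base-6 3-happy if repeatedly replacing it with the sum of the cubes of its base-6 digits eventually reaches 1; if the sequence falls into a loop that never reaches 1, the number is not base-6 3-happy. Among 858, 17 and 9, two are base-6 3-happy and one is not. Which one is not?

9

858: 858 → 277 → 67 → 127 → 55 → 29 → 189 → 153 → 92 → 43 → 3 → 27 → 91 → 36 → 1  — reaches 1 (base-6 3-happy)
17: 17 → 133 → 92 → 43 → 3 → 27 → 91 → 36 → 1  — reaches 1 (base-6 3-happy)
9: 9 → 28 → 128 → 62 → 73 → 9  — repeats 9 (not base-6 3-happy)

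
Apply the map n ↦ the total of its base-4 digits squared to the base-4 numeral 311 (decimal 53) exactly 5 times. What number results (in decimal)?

4

53 = (3,1,1)_4 → 11
11 = (2,3)_4 → 13
13 = (3,1)_4 → 10
10 = (2,2)_4 → 8
8 = (2,0)_4 → 4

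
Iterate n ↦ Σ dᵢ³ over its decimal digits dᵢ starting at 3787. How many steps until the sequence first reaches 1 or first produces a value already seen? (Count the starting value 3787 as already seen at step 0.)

5

3787 → 3³ + 7³ + 8³ + 7³ = 1225
1225 → 1³ + 2³ + 2³ + 5³ = 142
142 → 1³ + 4³ + 2³ = 73
73 → 7³ + 3³ = 370
370 → 3³ + 7³ + 0³ = 370  — 370 repeats.
That took 5 steps.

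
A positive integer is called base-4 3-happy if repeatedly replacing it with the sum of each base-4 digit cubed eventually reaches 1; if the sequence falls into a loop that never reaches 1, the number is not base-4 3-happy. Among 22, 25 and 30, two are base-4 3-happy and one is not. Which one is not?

30

22: 22 → 10 → 16 → 1  — reaches 1 (base-4 3-happy)
25: 25 → 10 → 16 → 1  — reaches 1 (base-4 3-happy)
30: 30 → 36 → 9 → 9  — repeats 9 (not base-4 3-happy)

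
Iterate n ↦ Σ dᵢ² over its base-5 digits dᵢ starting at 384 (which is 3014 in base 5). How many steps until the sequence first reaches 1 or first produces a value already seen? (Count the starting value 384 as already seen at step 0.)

6

384 = (3,0,1,4)_5 → 3² + 0² + 1² + 4² = 26
26 = (1,0,1)_5 → 1² + 0² + 1² = 2
2 = (2)_5 → 2² = 4
4 = (4)_5 → 4² = 16
16 = (3,1)_5 → 3² + 1² = 10
10 = (2,0)_5 → 2² + 0² = 4  — 4 repeats.
That took 6 steps.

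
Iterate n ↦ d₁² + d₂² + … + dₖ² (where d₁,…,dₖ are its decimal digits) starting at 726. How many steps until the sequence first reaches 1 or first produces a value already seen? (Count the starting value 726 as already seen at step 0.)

9

726 → 7² + 2² + 6² = 89
89 → 8² + 9² = 145
145 → 1² + 4² + 5² = 42
42 → 4² + 2² = 20
20 → 2² + 0² = 4
4 → 4² = 16
16 → 1² + 6² = 37
37 → 3² + 7² = 58
58 → 5² + 8² = 89  — 89 repeats.
That took 9 steps.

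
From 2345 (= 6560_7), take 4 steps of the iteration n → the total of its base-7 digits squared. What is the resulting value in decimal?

29

2345 = (6,5,6,0)_7 → 6² + 5² + 6² + 0² = 36 + 25 + 36 + 0 = 97
97 = (1,6,6)_7 → 1² + 6² + 6² = 1 + 36 + 36 = 73
73 = (1,3,3)_7 → 1² + 3² + 3² = 1 + 9 + 9 = 19
19 = (2,5)_7 → 2² + 5² = 4 + 25 = 29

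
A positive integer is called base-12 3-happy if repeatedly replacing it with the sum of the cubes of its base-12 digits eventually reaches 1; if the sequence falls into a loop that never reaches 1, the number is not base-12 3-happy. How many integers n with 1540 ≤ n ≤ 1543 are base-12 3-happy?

3

1540: 1540 → 1576 → 2395 → 751 → 476 → 566 → 1366 → 1854 → 1217 → 762 → 368 → 736 → 190 → 1028 → 856 → 1520 → 1728 → 1  — base-12 3-happy
1541: 1541 → 1637 → 1520 → 1728 → 1  — base-12 3-happy
1542: 1542 → 1728 → 1  — base-12 3-happy
1543: 1543 → 1855 → 1344 → 793 → 342 → 288 → 8 → 512 → 755 → 1464 → 1008 → 343 → 415 → 1351 → 1136 → 1855  — not base-12 3-happy
base-12 3-happy: 1540, 1541, 1542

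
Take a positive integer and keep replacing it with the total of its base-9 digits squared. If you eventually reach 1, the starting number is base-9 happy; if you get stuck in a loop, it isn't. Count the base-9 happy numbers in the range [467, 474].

467: 467 → 125 → 81 → 1  (reaches 1)
468: 468 → 74 → 68 → 74  (repeats 74)
469: 469 → 75 → 73 → 65 → 53 → 89 → 65  (repeats 65)
470: 470 → 78 → 100 → 6 → 36 → 16 → 50 → 50  (repeats 50)
471: 471 → 83 → 5 → 25 → 53 → 89 → 65 → 53  (repeats 53)
472: 472 → 90 → 2 → 4 → 16 → 50 → 50  (repeats 50)
473: 473 → 99 → 5 → 25 → 53 → 89 → 65 → 53  (repeats 53)
474: 474 → 110 → 14 → 26 → 68 → 74 → 68  (repeats 68)
base-9 happy: 467

1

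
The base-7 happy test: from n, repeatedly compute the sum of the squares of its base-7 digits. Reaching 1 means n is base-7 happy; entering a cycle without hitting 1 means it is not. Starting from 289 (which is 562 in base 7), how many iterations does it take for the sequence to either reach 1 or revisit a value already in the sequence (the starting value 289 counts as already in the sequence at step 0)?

5

289 = (5,6,2)_7 → 5² + 6² + 2² = 25 + 36 + 4 = 65
65 = (1,2,2)_7 → 1² + 2² + 2² = 1 + 4 + 4 = 9
9 = (1,2)_7 → 1² + 2² = 1 + 4 = 5
5 = (5)_7 → 5² = 25
25 = (3,4)_7 → 3² + 4² = 9 + 16 = 25  — 25 repeats.
That took 5 steps.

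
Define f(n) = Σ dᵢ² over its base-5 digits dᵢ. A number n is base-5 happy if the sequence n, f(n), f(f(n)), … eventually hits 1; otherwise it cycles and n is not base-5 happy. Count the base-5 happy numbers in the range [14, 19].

14: 14 → 20 → 16 → 10 → 4 → 16  (repeats 16)
15: 15 → 9 → 17 → 13 → 13  (repeats 13)
16: 16 → 10 → 4 → 16  (repeats 16)
17: 17 → 13 → 13  (repeats 13)
18: 18 → 18  (repeats 18)
19: 19 → 25 → 1  (reaches 1)
base-5 happy: 19

1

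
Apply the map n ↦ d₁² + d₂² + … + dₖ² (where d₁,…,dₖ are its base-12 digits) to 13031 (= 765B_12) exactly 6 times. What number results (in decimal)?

13031 = (7,6,5,11)_12 → 7² + 6² + 5² + 11² = 231
231 = (1,7,3)_12 → 1² + 7² + 3² = 59
59 = (4,11)_12 → 4² + 11² = 137
137 = (11,5)_12 → 11² + 5² = 146
146 = (1,0,2)_12 → 1² + 0² + 2² = 5
5 = (5)_12 → 5² = 25

25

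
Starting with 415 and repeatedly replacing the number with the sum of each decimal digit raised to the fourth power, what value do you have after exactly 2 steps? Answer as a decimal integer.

8208

415 → 4⁴ + 1⁴ + 5⁴ = 882
882 → 8⁴ + 8⁴ + 2⁴ = 8208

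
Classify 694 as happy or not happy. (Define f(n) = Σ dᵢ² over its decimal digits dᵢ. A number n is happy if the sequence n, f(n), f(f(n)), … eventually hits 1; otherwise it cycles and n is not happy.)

happy

694 → 6² + 9² + 4² = 36 + 81 + 16 = 133
133 → 1² + 3² + 3² = 1 + 9 + 9 = 19
19 → 1² + 9² = 1 + 81 = 82
82 → 8² + 2² = 64 + 4 = 68
68 → 6² + 8² = 36 + 64 = 100
100 → 1² + 0² + 0² = 1 + 0 + 0 = 1  — reached 1.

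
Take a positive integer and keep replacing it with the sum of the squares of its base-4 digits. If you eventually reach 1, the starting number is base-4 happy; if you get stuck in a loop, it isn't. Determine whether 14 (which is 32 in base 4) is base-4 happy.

base-4 happy

14 = (3,2)_4 → 3² + 2² = 9 + 4 = 13
13 = (3,1)_4 → 3² + 1² = 9 + 1 = 10
10 = (2,2)_4 → 2² + 2² = 4 + 4 = 8
8 = (2,0)_4 → 2² + 0² = 4 + 0 = 4
4 = (1,0)_4 → 1² + 0² = 1 + 0 = 1  — reached 1.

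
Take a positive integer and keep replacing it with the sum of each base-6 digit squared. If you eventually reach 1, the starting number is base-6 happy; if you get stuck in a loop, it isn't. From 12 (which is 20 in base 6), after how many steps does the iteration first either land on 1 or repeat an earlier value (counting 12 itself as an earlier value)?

11

12 = (2,0)_6 → 2² + 0² = 4 + 0 = 4
4 = (4)_6 → 4² = 16
16 = (2,4)_6 → 2² + 4² = 4 + 16 = 20
20 = (3,2)_6 → 3² + 2² = 9 + 4 = 13
13 = (2,1)_6 → 2² + 1² = 4 + 1 = 5
5 = (5)_6 → 5² = 25
25 = (4,1)_6 → 4² + 1² = 16 + 1 = 17
17 = (2,5)_6 → 2² + 5² = 4 + 25 = 29
29 = (4,5)_6 → 4² + 5² = 16 + 25 = 41
41 = (1,0,5)_6 → 1² + 0² + 5² = 1 + 0 + 25 = 26
26 = (4,2)_6 → 4² + 2² = 16 + 4 = 20  — 20 repeats.
That took 11 steps.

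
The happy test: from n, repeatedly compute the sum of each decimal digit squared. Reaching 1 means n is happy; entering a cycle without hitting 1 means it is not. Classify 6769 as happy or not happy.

6769 → 6² + 7² + 6² + 9² = 36 + 49 + 36 + 81 = 202
202 → 2² + 0² + 2² = 4 + 0 + 4 = 8
8 → 8² = 64
64 → 6² + 4² = 36 + 16 = 52
52 → 5² + 2² = 25 + 4 = 29
29 → 2² + 9² = 4 + 81 = 85
85 → 8² + 5² = 64 + 25 = 89
89 → 8² + 9² = 64 + 81 = 145
145 → 1² + 4² + 5² = 1 + 16 + 25 = 42
42 → 4² + 2² = 16 + 4 = 20
20 → 2² + 0² = 4 + 0 = 4
4 → 4² = 16
16 → 1² + 6² = 1 + 36 = 37
37 → 3² + 7² = 9 + 49 = 58
58 → 5² + 8² = 25 + 64 = 89  — 89 already seen; the sequence cycles without reaching 1.

not happy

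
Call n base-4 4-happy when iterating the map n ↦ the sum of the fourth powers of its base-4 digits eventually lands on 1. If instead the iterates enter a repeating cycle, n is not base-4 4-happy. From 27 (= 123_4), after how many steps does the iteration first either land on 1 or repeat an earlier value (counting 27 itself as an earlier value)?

6

27 = (1,2,3)_4 → 98
98 = (1,2,0,2)_4 → 33
33 = (2,0,1)_4 → 17
17 = (1,0,1)_4 → 2
2 = (2)_4 → 16
16 = (1,0,0)_4 → 1  — reached 1.
That took 6 steps.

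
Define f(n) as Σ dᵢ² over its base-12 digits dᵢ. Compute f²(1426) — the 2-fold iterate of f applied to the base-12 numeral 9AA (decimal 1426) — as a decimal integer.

147

1426 = (9,10,10)_12 → 9² + 10² + 10² = 81 + 100 + 100 = 281
281 = (1,11,5)_12 → 1² + 11² + 5² = 1 + 121 + 25 = 147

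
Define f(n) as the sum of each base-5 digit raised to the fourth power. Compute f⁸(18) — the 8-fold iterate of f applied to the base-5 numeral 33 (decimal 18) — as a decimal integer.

18 = (3,3)_5 → 3⁴ + 3⁴ = 81 + 81 = 162
162 = (1,1,2,2)_5 → 1⁴ + 1⁴ + 2⁴ + 2⁴ = 1 + 1 + 16 + 16 = 34
34 = (1,1,4)_5 → 1⁴ + 1⁴ + 4⁴ = 1 + 1 + 256 = 258
258 = (2,0,1,3)_5 → 2⁴ + 0⁴ + 1⁴ + 3⁴ = 16 + 0 + 1 + 81 = 98
98 = (3,4,3)_5 → 3⁴ + 4⁴ + 3⁴ = 81 + 256 + 81 = 418
418 = (3,1,3,3)_5 → 3⁴ + 1⁴ + 3⁴ + 3⁴ = 81 + 1 + 81 + 81 = 244
244 = (1,4,3,4)_5 → 1⁴ + 4⁴ + 3⁴ + 4⁴ = 1 + 256 + 81 + 256 = 594
594 = (4,3,3,4)_5 → 4⁴ + 3⁴ + 3⁴ + 4⁴ = 256 + 81 + 81 + 256 = 674

674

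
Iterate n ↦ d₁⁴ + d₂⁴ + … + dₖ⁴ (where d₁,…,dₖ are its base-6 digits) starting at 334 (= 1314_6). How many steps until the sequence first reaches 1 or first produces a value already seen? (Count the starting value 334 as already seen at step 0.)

334 = (1,3,1,4)_6 → 1⁴ + 3⁴ + 1⁴ + 4⁴ = 1 + 81 + 1 + 256 = 339
339 = (1,3,2,3)_6 → 1⁴ + 3⁴ + 2⁴ + 3⁴ = 1 + 81 + 16 + 81 = 179
179 = (4,5,5)_6 → 4⁴ + 5⁴ + 5⁴ = 256 + 625 + 625 = 1506
1506 = (1,0,5,5,0)_6 → 1⁴ + 0⁴ + 5⁴ + 5⁴ + 0⁴ = 1 + 0 + 625 + 625 + 0 = 1251
1251 = (5,4,4,3)_6 → 5⁴ + 4⁴ + 4⁴ + 3⁴ = 625 + 256 + 256 + 81 = 1218
1218 = (5,3,5,0)_6 → 5⁴ + 3⁴ + 5⁴ + 0⁴ = 625 + 81 + 625 + 0 = 1331
1331 = (1,0,0,5,5)_6 → 1⁴ + 0⁴ + 0⁴ + 5⁴ + 5⁴ = 1 + 0 + 0 + 625 + 625 = 1251  — 1251 repeats.
That took 7 steps.

7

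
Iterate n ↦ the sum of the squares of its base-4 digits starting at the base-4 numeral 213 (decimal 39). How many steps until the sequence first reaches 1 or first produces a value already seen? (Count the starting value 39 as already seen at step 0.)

6

39 = (2,1,3)_4 → 14
14 = (3,2)_4 → 13
13 = (3,1)_4 → 10
10 = (2,2)_4 → 8
8 = (2,0)_4 → 4
4 = (1,0)_4 → 1  — reached 1.
That took 6 steps.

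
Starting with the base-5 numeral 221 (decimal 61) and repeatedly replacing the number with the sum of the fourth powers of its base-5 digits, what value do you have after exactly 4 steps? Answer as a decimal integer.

99

61 = (2,2,1)_5 → 2⁴ + 2⁴ + 1⁴ = 33
33 = (1,1,3)_5 → 1⁴ + 1⁴ + 3⁴ = 83
83 = (3,1,3)_5 → 3⁴ + 1⁴ + 3⁴ = 163
163 = (1,1,2,3)_5 → 1⁴ + 1⁴ + 2⁴ + 3⁴ = 99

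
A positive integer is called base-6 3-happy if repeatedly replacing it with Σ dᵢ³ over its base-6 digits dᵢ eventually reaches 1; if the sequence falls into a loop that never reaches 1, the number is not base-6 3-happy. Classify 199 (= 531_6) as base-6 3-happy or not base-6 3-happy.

199 = (5,3,1)_6 → 5³ + 3³ + 1³ = 153
153 = (4,1,3)_6 → 4³ + 1³ + 3³ = 92
92 = (2,3,2)_6 → 2³ + 3³ + 2³ = 43
43 = (1,1,1)_6 → 1³ + 1³ + 1³ = 3
3 = (3)_6 → 3³ = 27
27 = (4,3)_6 → 4³ + 3³ = 91
91 = (2,3,1)_6 → 2³ + 3³ + 1³ = 36
36 = (1,0,0)_6 → 1³ + 0³ + 0³ = 1  — reached 1.

base-6 3-happy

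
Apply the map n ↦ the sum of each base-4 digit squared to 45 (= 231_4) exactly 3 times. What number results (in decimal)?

10

45 = (2,3,1)_4 → 14
14 = (3,2)_4 → 13
13 = (3,1)_4 → 10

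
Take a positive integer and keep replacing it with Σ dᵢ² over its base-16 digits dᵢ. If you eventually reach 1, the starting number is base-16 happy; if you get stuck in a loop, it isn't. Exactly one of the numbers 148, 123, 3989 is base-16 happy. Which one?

3989

148: 148 → 97 → 37 → 29 → 170 → 200 → 208 → 169 → 181 → 146 → 85 → 50 → 13 → 169  — repeats 169 (not base-16 happy)
123: 123 → 170 → 200 → 208 → 169 → 181 → 146 → 85 → 50 → 13 → 169  — repeats 169 (not base-16 happy)
3989: 3989 → 331 → 138 → 164 → 116 → 65 → 17 → 2 → 4 → 16 → 1  — reaches 1 (base-16 happy)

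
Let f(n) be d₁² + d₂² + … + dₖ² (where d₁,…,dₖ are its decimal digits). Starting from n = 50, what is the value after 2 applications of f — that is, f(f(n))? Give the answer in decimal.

50 → 5² + 0² = 25
25 → 2² + 5² = 29

29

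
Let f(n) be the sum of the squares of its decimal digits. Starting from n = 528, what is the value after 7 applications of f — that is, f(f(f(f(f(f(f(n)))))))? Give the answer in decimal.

528 → 5² + 2² + 8² = 93
93 → 9² + 3² = 90
90 → 9² + 0² = 81
81 → 8² + 1² = 65
65 → 6² + 5² = 61
61 → 6² + 1² = 37
37 → 3² + 7² = 58

58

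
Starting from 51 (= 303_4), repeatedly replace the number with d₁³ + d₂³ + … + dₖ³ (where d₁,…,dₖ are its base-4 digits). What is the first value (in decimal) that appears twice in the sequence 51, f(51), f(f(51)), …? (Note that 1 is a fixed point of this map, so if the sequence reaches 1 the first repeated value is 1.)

9

51 = (3,0,3)_4 → 3³ + 0³ + 3³ = 54
54 = (3,1,2)_4 → 3³ + 1³ + 2³ = 36
36 = (2,1,0)_4 → 2³ + 1³ + 0³ = 9
9 = (2,1)_4 → 2³ + 1³ = 9  — 9 already appeared earlier.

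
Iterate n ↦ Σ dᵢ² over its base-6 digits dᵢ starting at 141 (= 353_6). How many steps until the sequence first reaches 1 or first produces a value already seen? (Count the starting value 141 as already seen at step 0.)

13

141 = (3,5,3)_6 → 3² + 5² + 3² = 43
43 = (1,1,1)_6 → 1² + 1² + 1² = 3
3 = (3)_6 → 3² = 9
9 = (1,3)_6 → 1² + 3² = 10
10 = (1,4)_6 → 1² + 4² = 17
17 = (2,5)_6 → 2² + 5² = 29
29 = (4,5)_6 → 4² + 5² = 41
41 = (1,0,5)_6 → 1² + 0² + 5² = 26
26 = (4,2)_6 → 4² + 2² = 20
20 = (3,2)_6 → 3² + 2² = 13
13 = (2,1)_6 → 2² + 1² = 5
5 = (5)_6 → 5² = 25
25 = (4,1)_6 → 4² + 1² = 17  — 17 repeats.
That took 13 steps.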